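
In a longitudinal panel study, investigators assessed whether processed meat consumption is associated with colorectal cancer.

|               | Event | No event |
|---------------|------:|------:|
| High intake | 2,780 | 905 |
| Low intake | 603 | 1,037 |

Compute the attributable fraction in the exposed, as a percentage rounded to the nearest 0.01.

Cells: a = 2780, b = 905, c = 603, d = 1037.
Risk in exposed = 2780/3685 = 0.75441; risk in unexposed = 603/1640 = 0.36768.
RR = 0.75441/0.36768 = 2.05179
AR% = (RR − 1)/RR × 100 = (2.05179 − 1)/2.05179 × 100 = 51.2622%

51.26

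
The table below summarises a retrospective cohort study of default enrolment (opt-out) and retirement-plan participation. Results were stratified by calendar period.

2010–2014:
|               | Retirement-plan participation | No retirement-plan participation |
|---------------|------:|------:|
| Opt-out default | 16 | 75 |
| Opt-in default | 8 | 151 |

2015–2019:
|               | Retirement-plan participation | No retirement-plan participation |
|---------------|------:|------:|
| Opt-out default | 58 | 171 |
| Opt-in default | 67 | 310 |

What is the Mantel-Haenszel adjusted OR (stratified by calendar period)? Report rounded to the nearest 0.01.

OR_MH = Σ(aᵢdᵢ/nᵢ) / Σ(bᵢcᵢ/nᵢ), where nᵢ is the stratum total.
Stratum 1 (2010–2014): n = 250; a·d/n = 16·151/250 = 9.6640; b·c/n = 75·8/250 = 2.4000
Stratum 2 (2015–2019): n = 606; a·d/n = 58·310/606 = 29.6700; b·c/n = 171·67/606 = 18.9059
OR_MH = (9.6640 + 29.6700) / (2.4000 + 18.9059) = 39.3340 / 21.3059 = 1.84615

1.85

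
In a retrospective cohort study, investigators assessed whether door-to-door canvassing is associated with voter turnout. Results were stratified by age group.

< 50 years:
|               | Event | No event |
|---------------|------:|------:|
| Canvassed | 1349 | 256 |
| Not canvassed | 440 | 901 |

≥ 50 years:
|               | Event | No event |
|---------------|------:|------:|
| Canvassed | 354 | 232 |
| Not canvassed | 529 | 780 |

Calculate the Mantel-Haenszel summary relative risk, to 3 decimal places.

RR_MH = Σ(aᵢ·n₀ᵢ/nᵢ) / Σ(cᵢ·n₁ᵢ/nᵢ), with n₁ᵢ = aᵢ+bᵢ (exposed), n₀ᵢ = cᵢ+dᵢ (unexposed), nᵢ = n₁ᵢ+n₀ᵢ.
Stratum 1 (< 50 years): n₁ = 1605, n₀ = 1341, n = 2946; a·n₀/n = 1349·1341/2946 = 614.0560; c·n₁/n = 440·1605/2946 = 239.7149
Stratum 2 (≥ 50 years): n₁ = 586, n₀ = 1309, n = 1895; a·n₀/n = 354·1309/1895 = 244.5309; c·n₁/n = 529·586/1895 = 163.5852
RR_MH = (614.0560 + 244.5309) / (239.7149 + 163.5852) = 858.5869 / 403.3001 = 2.12890

2.129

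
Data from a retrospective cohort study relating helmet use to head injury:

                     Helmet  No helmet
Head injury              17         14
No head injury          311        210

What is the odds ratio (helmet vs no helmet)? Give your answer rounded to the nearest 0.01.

0.82

Reading the table with exposure as columns: a = 17 (Helmet, case), b = 311 (Helmet, non-case), c = 14 (No helmet, case), d = 210.
OR = (a·d)/(b·c) = (17 × 210) / (311 × 14) = 3570 / 4354 = 0.81994
Exposure is associated with lower odds of head injury (OR = 0.82 < 1).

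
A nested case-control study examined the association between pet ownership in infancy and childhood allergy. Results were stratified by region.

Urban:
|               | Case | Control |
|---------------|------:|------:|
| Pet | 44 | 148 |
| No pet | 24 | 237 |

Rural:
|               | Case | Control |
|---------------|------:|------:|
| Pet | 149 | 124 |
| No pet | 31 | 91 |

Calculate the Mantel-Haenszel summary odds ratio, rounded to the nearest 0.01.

OR_MH = Σ(aᵢdᵢ/nᵢ) / Σ(bᵢcᵢ/nᵢ), where nᵢ is the stratum total.
Stratum 1 (Urban): n = 453; a·d/n = 44·237/453 = 23.0199; b·c/n = 148·24/453 = 7.8411
Stratum 2 (Rural): n = 395; a·d/n = 149·91/395 = 34.3266; b·c/n = 124·31/395 = 9.7316
OR_MH = (23.0199 + 34.3266) / (7.8411 + 9.7316) = 57.3464 / 17.5727 = 3.26338

3.26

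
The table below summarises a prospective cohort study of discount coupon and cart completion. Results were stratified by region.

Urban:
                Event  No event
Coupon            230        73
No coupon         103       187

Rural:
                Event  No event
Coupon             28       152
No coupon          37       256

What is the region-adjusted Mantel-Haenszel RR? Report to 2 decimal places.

1.95

RR_MH = Σ(aᵢ·n₀ᵢ/nᵢ) / Σ(cᵢ·n₁ᵢ/nᵢ), with n₁ᵢ = aᵢ+bᵢ (exposed), n₀ᵢ = cᵢ+dᵢ (unexposed), nᵢ = n₁ᵢ+n₀ᵢ.
Stratum 1 (Urban): n₁ = 303, n₀ = 290, n = 593; a·n₀/n = 230·290/593 = 112.4789; c·n₁/n = 103·303/593 = 52.6290
Stratum 2 (Rural): n₁ = 180, n₀ = 293, n = 473; a·n₀/n = 28·293/473 = 17.3446; c·n₁/n = 37·180/473 = 14.0803
RR_MH = (112.4789 + 17.3446) / (52.6290 + 14.0803) = 129.8235 / 66.7093 = 1.94611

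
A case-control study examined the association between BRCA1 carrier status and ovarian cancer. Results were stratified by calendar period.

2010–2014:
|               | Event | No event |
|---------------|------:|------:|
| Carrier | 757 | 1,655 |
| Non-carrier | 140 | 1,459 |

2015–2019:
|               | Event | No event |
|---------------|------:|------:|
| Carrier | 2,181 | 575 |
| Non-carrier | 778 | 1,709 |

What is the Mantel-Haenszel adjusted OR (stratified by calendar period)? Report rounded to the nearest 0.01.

6.89

OR_MH = Σ(aᵢdᵢ/nᵢ) / Σ(bᵢcᵢ/nᵢ), where nᵢ is the stratum total.
Stratum 1 (2010–2014): n = 4011; a·d/n = 757·1459/4011 = 275.3585; b·c/n = 1655·140/4011 = 57.7661
Stratum 2 (2015–2019): n = 5243; a·d/n = 2181·1709/5243 = 710.9153; b·c/n = 575·778/5243 = 85.3233
OR_MH = (275.3585 + 710.9153) / (57.7661 + 85.3233) = 986.2738 / 143.0894 = 6.89271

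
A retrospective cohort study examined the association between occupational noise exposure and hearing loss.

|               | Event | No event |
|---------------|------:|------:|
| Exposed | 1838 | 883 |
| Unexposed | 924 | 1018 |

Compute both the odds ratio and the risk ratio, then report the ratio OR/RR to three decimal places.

1.615

Cells: a = 1838, b = 883, c = 924, d = 1018.
OR = (1838·1018)/(883·924) = 1871084/815892 = 2.29330
Risk in exposed = 1838/2721 = 0.67549; risk in unexposed = 924/1942 = 0.47580; RR = 1.41969
OR/RR = 2.29330 / 1.41969 = 1.61535
The outcome is not rare, so the OR lies further from 1 than the RR.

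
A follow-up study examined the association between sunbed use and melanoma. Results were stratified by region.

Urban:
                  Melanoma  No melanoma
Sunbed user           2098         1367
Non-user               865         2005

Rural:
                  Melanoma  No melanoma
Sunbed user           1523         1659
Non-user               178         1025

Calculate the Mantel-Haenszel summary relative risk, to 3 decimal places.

RR_MH = Σ(aᵢ·n₀ᵢ/nᵢ) / Σ(cᵢ·n₁ᵢ/nᵢ), with n₁ᵢ = aᵢ+bᵢ (exposed), n₀ᵢ = cᵢ+dᵢ (unexposed), nᵢ = n₁ᵢ+n₀ᵢ.
Stratum 1 (Urban): n₁ = 3465, n₀ = 2870, n = 6335; a·n₀/n = 2098·2870/6335 = 950.4751; c·n₁/n = 865·3465/6335 = 473.1215
Stratum 2 (Rural): n₁ = 3182, n₀ = 1203, n = 4385; a·n₀/n = 1523·1203/4385 = 417.8265; c·n₁/n = 178·3182/4385 = 129.1667
RR_MH = (950.4751 + 417.8265) / (473.1215 + 129.1667) = 1368.3016 / 602.2883 = 2.27184

2.272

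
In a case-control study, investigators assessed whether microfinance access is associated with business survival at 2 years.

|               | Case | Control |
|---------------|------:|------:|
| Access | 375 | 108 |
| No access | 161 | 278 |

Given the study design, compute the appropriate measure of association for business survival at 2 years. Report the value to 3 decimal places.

5.996

Cells: a = 375, b = 108, c = 161, d = 278.
This is a case-control study: participants were sampled on outcome status, so risks in the source population cannot be estimated directly — relative risk is not valid here. The odds ratio is the appropriate measure.
OR = (a·d)/(b·c) = (375 × 278) / (108 × 161) = 104250 / 17388 = 5.99551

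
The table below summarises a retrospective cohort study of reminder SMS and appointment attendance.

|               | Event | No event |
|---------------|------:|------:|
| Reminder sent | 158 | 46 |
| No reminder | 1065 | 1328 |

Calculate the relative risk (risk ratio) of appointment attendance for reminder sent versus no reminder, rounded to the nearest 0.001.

Cells: a = 158, b = 46, c = 1065, d = 1328.
Risk in exposed = 158/204 = 0.77451; risk in unexposed = 1065/2393 = 0.44505.
RR = 0.77451 / 0.44505 = 1.74028
The risk among the exposed is 1.74 times that among the unexposed.

1.740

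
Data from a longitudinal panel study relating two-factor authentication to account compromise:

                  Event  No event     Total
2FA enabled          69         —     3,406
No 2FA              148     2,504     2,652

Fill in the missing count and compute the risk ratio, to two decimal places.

0.36

The missing cell is in the exposed row: 3406 − 69 = 3337.
So a = 69, b = 3337, c = 148, d = 2504.
RR = [a/(a+b)] / [c/(c+d)] = (69/3406) / (148/2652) = 0.02026/0.05581 = 0.36301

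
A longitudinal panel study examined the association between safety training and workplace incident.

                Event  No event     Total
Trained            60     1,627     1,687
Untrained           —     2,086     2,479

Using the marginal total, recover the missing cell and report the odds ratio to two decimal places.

0.20

The missing cell is in the unexposed row: 2479 − 2086 = 393.
So a = 60, b = 1627, c = 393, d = 2086.
OR = (a·d)/(b·c) = (60 × 2086) / (1627 × 393) = 125160 / 639411 = 0.19574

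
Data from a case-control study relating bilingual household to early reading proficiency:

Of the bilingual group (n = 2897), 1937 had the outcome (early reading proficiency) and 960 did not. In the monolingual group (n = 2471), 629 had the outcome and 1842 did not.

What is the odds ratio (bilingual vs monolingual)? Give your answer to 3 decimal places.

5.909

From the description: a = 1937, b = 960, c = 629, d = 1842.
OR = (a·d)/(b·c) = (1937 × 1842) / (960 × 629) = 3567954 / 603840 = 5.90877
The odds of early reading proficiency are about 5.91 times as high in the bilingual group.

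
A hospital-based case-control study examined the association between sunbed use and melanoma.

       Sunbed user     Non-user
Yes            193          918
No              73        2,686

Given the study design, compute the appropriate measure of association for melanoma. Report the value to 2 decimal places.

Reading the table with exposure as columns: a = 193 (Sunbed user, case), b = 73 (Sunbed user, non-case), c = 918 (Non-user, case), d = 2686.
This is a hospital-based case-control study: participants were sampled on outcome status, so risks in the source population cannot be estimated directly — relative risk is not valid here. The odds ratio is the appropriate measure.
OR = (a·d)/(b·c) = (193 × 2686) / (73 × 918) = 518398 / 67014 = 7.73567

7.74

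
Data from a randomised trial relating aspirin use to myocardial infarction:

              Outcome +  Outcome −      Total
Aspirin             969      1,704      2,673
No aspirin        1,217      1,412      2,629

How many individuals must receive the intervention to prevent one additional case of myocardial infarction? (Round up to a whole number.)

Risk in treated group = 969/2673 = 0.36251; risk in control = 1217/2629 = 0.46291.
Absolute risk reduction = 0.46291 − 0.36251 = 0.10040
NNT = 1 / ARR = 1 / 0.10040 = 9.960 → round up → 10

10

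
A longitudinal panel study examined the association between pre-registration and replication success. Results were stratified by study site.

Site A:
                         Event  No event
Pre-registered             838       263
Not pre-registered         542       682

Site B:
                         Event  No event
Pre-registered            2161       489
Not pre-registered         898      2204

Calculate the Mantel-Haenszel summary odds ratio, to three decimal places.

7.801

OR_MH = Σ(aᵢdᵢ/nᵢ) / Σ(bᵢcᵢ/nᵢ), where nᵢ is the stratum total.
Stratum 1 (Site A): n = 2325; a·d/n = 838·682/2325 = 245.8133; b·c/n = 263·542/2325 = 61.3101
Stratum 2 (Site B): n = 5752; a·d/n = 2161·2204/5752 = 828.0327; b·c/n = 489·898/5752 = 76.3425
OR_MH = (245.8133 + 828.0327) / (61.3101 + 76.3425) = 1073.8460 / 137.6526 = 7.80113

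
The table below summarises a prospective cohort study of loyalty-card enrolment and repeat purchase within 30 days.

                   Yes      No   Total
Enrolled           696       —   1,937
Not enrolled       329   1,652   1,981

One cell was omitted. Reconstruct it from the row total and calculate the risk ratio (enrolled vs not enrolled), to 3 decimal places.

The missing cell is in the exposed row: 1937 − 696 = 1241.
So a = 696, b = 1241, c = 329, d = 1652.
RR = [a/(a+b)] / [c/(c+d)] = (696/1937) / (329/1981) = 0.35932/0.16608 = 2.16356

2.164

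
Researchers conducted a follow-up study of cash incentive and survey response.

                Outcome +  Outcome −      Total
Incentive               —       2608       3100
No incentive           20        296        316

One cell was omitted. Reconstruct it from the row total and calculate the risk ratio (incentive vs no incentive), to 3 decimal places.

The missing cell is in the exposed row: 3100 − 2608 = 492.
So a = 492, b = 2608, c = 20, d = 296.
RR = [a/(a+b)] / [c/(c+d)] = (492/3100) / (20/316) = 0.15871/0.06329 = 2.50761

2.508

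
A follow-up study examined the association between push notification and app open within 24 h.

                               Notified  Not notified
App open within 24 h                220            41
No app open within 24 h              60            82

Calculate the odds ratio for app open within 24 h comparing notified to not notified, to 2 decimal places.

Reading the table with exposure as columns: a = 220 (Notified, case), b = 60 (Notified, non-case), c = 41 (Not notified, case), d = 82.
OR = (a·d)/(b·c) = (220 × 82) / (60 × 41) = 18040 / 2460 = 7.33333
The odds of app open within 24 h are about 7.33 times as high in the notified group.

7.33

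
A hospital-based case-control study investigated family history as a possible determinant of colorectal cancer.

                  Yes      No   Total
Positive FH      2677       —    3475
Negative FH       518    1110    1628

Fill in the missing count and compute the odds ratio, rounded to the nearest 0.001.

7.189

The missing cell is in the exposed row: 3475 − 2677 = 798.
So a = 2677, b = 798, c = 518, d = 1110.
OR = (a·d)/(b·c) = (2677 × 1110) / (798 × 518) = 2971470 / 413364 = 7.18851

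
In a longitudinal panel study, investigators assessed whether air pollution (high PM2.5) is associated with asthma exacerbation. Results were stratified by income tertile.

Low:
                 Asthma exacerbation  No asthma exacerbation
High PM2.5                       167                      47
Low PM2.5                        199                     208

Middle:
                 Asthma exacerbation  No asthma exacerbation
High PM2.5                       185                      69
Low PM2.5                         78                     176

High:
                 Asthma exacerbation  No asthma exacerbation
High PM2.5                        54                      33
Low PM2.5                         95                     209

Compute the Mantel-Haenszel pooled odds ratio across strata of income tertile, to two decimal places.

OR_MH = Σ(aᵢdᵢ/nᵢ) / Σ(bᵢcᵢ/nᵢ), where nᵢ is the stratum total.
Stratum 1 (Low): n = 621; a·d/n = 167·208/621 = 55.9356; b·c/n = 47·199/621 = 15.0612
Stratum 2 (Middle): n = 508; a·d/n = 185·176/508 = 64.0945; b·c/n = 69·78/508 = 10.5945
Stratum 3 (High): n = 391; a·d/n = 54·209/391 = 28.8645; b·c/n = 33·95/391 = 8.0179
OR_MH = (55.9356 + 64.0945 + 28.8645) / (15.0612 + 10.5945 + 8.0179) = 148.8945 / 33.6736 = 4.42170

4.42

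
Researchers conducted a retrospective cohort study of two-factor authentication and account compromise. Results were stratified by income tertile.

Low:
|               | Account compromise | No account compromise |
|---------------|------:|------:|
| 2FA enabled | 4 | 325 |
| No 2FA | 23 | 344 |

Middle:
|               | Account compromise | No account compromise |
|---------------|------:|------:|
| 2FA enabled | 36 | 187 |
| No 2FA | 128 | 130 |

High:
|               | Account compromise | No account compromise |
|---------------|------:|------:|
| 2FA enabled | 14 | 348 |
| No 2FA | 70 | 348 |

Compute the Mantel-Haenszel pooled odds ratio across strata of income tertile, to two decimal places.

OR_MH = Σ(aᵢdᵢ/nᵢ) / Σ(bᵢcᵢ/nᵢ), where nᵢ is the stratum total.
Stratum 1 (Low): n = 696; a·d/n = 4·344/696 = 1.9770; b·c/n = 325·23/696 = 10.7399
Stratum 2 (Middle): n = 481; a·d/n = 36·130/481 = 9.7297; b·c/n = 187·128/481 = 49.7630
Stratum 3 (High): n = 780; a·d/n = 14·348/780 = 6.2462; b·c/n = 348·70/780 = 31.2308
OR_MH = (1.9770 + 9.7297 + 6.2462) / (10.7399 + 49.7630 + 31.2308) = 17.9529 / 91.7337 = 0.19571

0.20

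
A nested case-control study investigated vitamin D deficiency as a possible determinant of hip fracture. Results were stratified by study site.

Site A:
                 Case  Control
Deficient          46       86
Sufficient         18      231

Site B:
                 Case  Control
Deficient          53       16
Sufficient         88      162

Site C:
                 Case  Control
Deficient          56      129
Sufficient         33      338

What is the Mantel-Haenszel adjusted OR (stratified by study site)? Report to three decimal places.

OR_MH = Σ(aᵢdᵢ/nᵢ) / Σ(bᵢcᵢ/nᵢ), where nᵢ is the stratum total.
Stratum 1 (Site A): n = 381; a·d/n = 46·231/381 = 27.8898; b·c/n = 86·18/381 = 4.0630
Stratum 2 (Site B): n = 319; a·d/n = 53·162/319 = 26.9154; b·c/n = 16·88/319 = 4.4138
Stratum 3 (Site C): n = 556; a·d/n = 56·338/556 = 34.0432; b·c/n = 129·33/556 = 7.6565
OR_MH = (27.8898 + 26.9154 + 34.0432) / (4.0630 + 4.4138 + 7.6565) = 88.8483 / 16.1333 = 5.50715

5.507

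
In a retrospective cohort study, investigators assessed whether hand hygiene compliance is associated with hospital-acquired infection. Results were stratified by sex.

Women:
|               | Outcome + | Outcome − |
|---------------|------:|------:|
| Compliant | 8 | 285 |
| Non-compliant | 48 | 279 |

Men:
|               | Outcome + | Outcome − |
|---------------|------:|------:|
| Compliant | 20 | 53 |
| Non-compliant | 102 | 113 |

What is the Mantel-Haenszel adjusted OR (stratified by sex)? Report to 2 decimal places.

0.28

OR_MH = Σ(aᵢdᵢ/nᵢ) / Σ(bᵢcᵢ/nᵢ), where nᵢ is the stratum total.
Stratum 1 (Women): n = 620; a·d/n = 8·279/620 = 3.6000; b·c/n = 285·48/620 = 22.0645
Stratum 2 (Men): n = 288; a·d/n = 20·113/288 = 7.8472; b·c/n = 53·102/288 = 18.7708
OR_MH = (3.6000 + 7.8472) / (22.0645 + 18.7708) = 11.4472 / 40.8353 = 0.28033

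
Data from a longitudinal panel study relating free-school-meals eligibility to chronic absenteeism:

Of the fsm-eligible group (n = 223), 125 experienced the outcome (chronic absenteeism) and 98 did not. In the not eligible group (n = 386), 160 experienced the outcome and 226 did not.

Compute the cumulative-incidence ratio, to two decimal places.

From the description: a = 125, b = 98, c = 160, d = 226.
Risk in exposed = 125/223 = 0.56054; risk in unexposed = 160/386 = 0.41451.
RR = 0.56054 / 0.41451 = 1.35230
The risk among the exposed is 1.35 times that among the unexposed.

1.35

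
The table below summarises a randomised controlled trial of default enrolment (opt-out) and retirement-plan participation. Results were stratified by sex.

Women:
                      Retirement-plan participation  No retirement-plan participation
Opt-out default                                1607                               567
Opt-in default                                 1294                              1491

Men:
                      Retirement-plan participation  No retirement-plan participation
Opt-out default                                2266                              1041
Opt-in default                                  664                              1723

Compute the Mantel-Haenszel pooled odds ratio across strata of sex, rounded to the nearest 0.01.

4.34

OR_MH = Σ(aᵢdᵢ/nᵢ) / Σ(bᵢcᵢ/nᵢ), where nᵢ is the stratum total.
Stratum 1 (Women): n = 4959; a·d/n = 1607·1491/4959 = 483.1694; b·c/n = 567·1294/4959 = 147.9528
Stratum 2 (Men): n = 5694; a·d/n = 2266·1723/5694 = 685.6898; b·c/n = 1041·664/5694 = 121.3952
OR_MH = (483.1694 + 685.6898) / (147.9528 + 121.3952) = 1168.8592 / 269.3480 = 4.33959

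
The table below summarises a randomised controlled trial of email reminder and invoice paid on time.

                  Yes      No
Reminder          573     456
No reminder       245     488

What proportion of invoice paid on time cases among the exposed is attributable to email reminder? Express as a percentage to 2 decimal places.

39.98

Cells: a = 573, b = 456, c = 245, d = 488.
Risk in exposed = 573/1029 = 0.55685; risk in unexposed = 245/733 = 0.33424.
RR = 0.55685/0.33424 = 1.66601
AR% = (RR − 1)/RR × 100 = (1.66601 − 1)/1.66601 × 100 = 39.9763%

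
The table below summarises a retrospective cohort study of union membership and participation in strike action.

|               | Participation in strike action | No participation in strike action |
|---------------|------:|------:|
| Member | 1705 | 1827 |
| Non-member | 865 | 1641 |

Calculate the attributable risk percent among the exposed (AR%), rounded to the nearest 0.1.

28.5

Cells: a = 1705, b = 1827, c = 865, d = 1641.
Risk in exposed = 1705/3532 = 0.48273; risk in unexposed = 865/2506 = 0.34517.
RR = 0.48273/0.34517 = 1.39852
AR% = (RR − 1)/RR × 100 = (1.39852 − 1)/1.39852 × 100 = 28.4958%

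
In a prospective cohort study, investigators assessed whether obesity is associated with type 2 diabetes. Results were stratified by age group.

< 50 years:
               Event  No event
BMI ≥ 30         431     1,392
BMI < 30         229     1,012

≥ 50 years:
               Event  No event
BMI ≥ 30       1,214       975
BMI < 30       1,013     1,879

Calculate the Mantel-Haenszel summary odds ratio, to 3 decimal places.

1.981

OR_MH = Σ(aᵢdᵢ/nᵢ) / Σ(bᵢcᵢ/nᵢ), where nᵢ is the stratum total.
Stratum 1 (< 50 years): n = 3064; a·d/n = 431·1012/3064 = 142.3538; b·c/n = 1392·229/3064 = 104.0366
Stratum 2 (≥ 50 years): n = 5081; a·d/n = 1214·1879/5081 = 448.9482; b·c/n = 975·1013/5081 = 194.3859
OR_MH = (142.3538 + 448.9482) / (104.0366 + 194.3859) = 591.3020 / 298.4225 = 1.98143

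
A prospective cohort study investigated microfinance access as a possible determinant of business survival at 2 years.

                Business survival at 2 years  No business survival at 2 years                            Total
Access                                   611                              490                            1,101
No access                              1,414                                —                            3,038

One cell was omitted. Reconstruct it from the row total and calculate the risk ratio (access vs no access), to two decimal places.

1.19

The missing cell is in the unexposed row: 3038 − 1414 = 1624.
So a = 611, b = 490, c = 1414, d = 1624.
RR = [a/(a+b)] / [c/(c+d)] = (611/1101) / (1414/3038) = 0.55495/0.46544 = 1.19232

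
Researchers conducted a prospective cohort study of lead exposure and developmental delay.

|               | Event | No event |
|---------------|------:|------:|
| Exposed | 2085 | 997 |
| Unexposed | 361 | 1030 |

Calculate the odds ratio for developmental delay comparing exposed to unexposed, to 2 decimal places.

5.97

Cells: a = 2085, b = 997, c = 361, d = 1030.
OR = (a·d)/(b·c) = (2085 × 1030) / (997 × 361) = 2147550 / 359917 = 5.96679
The odds of developmental delay are about 5.97 times as high in the exposed group.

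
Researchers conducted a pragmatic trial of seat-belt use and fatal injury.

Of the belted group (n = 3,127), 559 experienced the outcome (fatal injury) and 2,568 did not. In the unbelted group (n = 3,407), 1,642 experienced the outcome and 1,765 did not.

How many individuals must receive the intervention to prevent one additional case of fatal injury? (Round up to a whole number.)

Risk in treated group = 559/3127 = 0.17877; risk in control = 1642/3407 = 0.48195.
Absolute risk reduction = 0.48195 − 0.17877 = 0.30318
NNT = 1 / ARR = 1 / 0.30318 = 3.298 → round up → 4

4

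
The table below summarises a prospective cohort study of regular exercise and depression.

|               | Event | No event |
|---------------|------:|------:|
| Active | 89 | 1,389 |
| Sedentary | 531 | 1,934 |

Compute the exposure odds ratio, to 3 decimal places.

0.233

Cells: a = 89, b = 1389, c = 531, d = 1934.
OR = (a·d)/(b·c) = (89 × 1934) / (1389 × 531) = 172126 / 737559 = 0.23337
Exposure is associated with lower odds of depression (OR = 0.23 < 1).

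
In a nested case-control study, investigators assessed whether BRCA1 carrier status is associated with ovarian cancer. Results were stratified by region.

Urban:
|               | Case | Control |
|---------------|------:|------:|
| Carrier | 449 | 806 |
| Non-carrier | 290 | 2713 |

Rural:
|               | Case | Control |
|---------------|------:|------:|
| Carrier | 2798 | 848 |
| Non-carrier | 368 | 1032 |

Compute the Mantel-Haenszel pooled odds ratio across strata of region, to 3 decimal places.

7.353

OR_MH = Σ(aᵢdᵢ/nᵢ) / Σ(bᵢcᵢ/nᵢ), where nᵢ is the stratum total.
Stratum 1 (Urban): n = 4258; a·d/n = 449·2713/4258 = 286.0820; b·c/n = 806·290/4258 = 54.8943
Stratum 2 (Rural): n = 5046; a·d/n = 2798·1032/5046 = 572.2426; b·c/n = 848·368/5046 = 61.8438
OR_MH = (286.0820 + 572.2426) / (54.8943 + 61.8438) = 858.3245 / 116.7382 = 7.35256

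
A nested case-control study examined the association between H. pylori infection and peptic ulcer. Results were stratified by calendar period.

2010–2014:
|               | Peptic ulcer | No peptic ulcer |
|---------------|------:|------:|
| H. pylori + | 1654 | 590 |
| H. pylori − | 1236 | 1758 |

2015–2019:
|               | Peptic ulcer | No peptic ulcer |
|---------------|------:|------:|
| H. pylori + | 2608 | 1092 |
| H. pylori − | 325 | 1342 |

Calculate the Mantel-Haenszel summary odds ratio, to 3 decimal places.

OR_MH = Σ(aᵢdᵢ/nᵢ) / Σ(bᵢcᵢ/nᵢ), where nᵢ is the stratum total.
Stratum 1 (2010–2014): n = 5238; a·d/n = 1654·1758/5238 = 555.1226; b·c/n = 590·1236/5238 = 139.2211
Stratum 2 (2015–2019): n = 5367; a·d/n = 2608·1342/5367 = 652.1215; b·c/n = 1092·325/5367 = 66.1263
OR_MH = (555.1226 + 652.1215) / (139.2211 + 66.1263) = 1207.2440 / 205.3474 = 5.87903

5.879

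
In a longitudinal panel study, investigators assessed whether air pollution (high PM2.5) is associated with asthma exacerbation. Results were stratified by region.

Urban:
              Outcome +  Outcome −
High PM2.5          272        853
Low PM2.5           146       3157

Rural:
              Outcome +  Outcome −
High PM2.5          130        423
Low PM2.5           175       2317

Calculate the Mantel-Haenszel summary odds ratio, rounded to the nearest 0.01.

OR_MH = Σ(aᵢdᵢ/nᵢ) / Σ(bᵢcᵢ/nᵢ), where nᵢ is the stratum total.
Stratum 1 (Urban): n = 4428; a·d/n = 272·3157/4428 = 193.9259; b·c/n = 853·146/4428 = 28.1251
Stratum 2 (Rural): n = 3045; a·d/n = 130·2317/3045 = 98.9195; b·c/n = 423·175/3045 = 24.3103
OR_MH = (193.9259 + 98.9195) / (28.1251 + 24.3103) = 292.8455 / 52.4355 = 5.58487

5.58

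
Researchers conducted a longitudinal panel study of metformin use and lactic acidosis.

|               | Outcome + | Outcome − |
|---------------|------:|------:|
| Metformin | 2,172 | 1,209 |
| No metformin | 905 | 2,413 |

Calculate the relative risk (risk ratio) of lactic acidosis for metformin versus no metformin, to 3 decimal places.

2.355

Cells: a = 2172, b = 1209, c = 905, d = 2413.
Risk in exposed = 2172/3381 = 0.64241; risk in unexposed = 905/3318 = 0.27275.
RR = 0.64241 / 0.27275 = 2.35528
The risk among the exposed is 2.36 times that among the unexposed.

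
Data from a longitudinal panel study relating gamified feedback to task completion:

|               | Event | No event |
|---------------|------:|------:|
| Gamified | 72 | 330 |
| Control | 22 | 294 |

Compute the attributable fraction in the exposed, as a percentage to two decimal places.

61.13

Cells: a = 72, b = 330, c = 22, d = 294.
Risk in exposed = 72/402 = 0.17910; risk in unexposed = 22/316 = 0.06962.
RR = 0.17910/0.06962 = 2.57259
AR% = (RR − 1)/RR × 100 = (2.57259 − 1)/2.57259 × 100 = 61.1287%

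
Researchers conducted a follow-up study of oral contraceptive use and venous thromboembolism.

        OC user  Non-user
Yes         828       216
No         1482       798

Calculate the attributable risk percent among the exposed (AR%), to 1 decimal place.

Reading the table with exposure as columns: a = 828 (OC user, case), b = 1482 (OC user, non-case), c = 216 (Non-user, case), d = 798.
Risk in exposed = 828/2310 = 0.35844; risk in unexposed = 216/1014 = 0.21302.
RR = 0.35844/0.21302 = 1.68268
AR% = (RR − 1)/RR × 100 = (1.68268 − 1)/1.68268 × 100 = 40.5711%

40.6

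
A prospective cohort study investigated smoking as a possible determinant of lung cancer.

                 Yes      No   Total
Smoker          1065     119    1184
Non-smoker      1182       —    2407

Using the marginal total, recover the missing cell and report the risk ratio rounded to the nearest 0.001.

The missing cell is in the unexposed row: 2407 − 1182 = 1225.
So a = 1065, b = 119, c = 1182, d = 1225.
RR = [a/(a+b)] / [c/(c+d)] = (1065/1184) / (1182/2407) = 0.89949/0.49107 = 1.83171

1.832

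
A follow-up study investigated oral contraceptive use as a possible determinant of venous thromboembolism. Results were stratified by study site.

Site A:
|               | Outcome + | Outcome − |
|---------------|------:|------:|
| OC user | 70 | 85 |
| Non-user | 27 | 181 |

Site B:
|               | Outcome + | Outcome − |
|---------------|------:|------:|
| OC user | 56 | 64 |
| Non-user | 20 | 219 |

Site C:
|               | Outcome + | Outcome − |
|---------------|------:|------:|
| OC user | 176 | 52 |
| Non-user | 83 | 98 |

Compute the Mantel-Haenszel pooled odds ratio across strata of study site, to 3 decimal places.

OR_MH = Σ(aᵢdᵢ/nᵢ) / Σ(bᵢcᵢ/nᵢ), where nᵢ is the stratum total.
Stratum 1 (Site A): n = 363; a·d/n = 70·181/363 = 34.9036; b·c/n = 85·27/363 = 6.3223
Stratum 2 (Site B): n = 359; a·d/n = 56·219/359 = 34.1616; b·c/n = 64·20/359 = 3.5655
Stratum 3 (Site C): n = 409; a·d/n = 176·98/409 = 42.1711; b·c/n = 52·83/409 = 10.5526
OR_MH = (34.9036 + 34.1616 + 42.1711) / (6.3223 + 3.5655 + 10.5526) = 111.2363 / 20.4403 = 5.44200

5.442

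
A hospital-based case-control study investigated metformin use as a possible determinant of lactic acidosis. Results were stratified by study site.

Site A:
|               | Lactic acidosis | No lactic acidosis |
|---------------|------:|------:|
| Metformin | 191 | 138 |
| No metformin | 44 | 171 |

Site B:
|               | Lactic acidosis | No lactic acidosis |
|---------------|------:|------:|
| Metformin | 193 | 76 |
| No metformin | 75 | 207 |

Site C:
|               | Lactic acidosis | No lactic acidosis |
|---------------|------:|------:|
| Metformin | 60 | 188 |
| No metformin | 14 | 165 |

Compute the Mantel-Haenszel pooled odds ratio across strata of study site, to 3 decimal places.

5.628

OR_MH = Σ(aᵢdᵢ/nᵢ) / Σ(bᵢcᵢ/nᵢ), where nᵢ is the stratum total.
Stratum 1 (Site A): n = 544; a·d/n = 191·171/544 = 60.0386; b·c/n = 138·44/544 = 11.1618
Stratum 2 (Site B): n = 551; a·d/n = 193·207/551 = 72.5064; b·c/n = 76·75/551 = 10.3448
Stratum 3 (Site C): n = 427; a·d/n = 60·165/427 = 23.1850; b·c/n = 188·14/427 = 6.1639
OR_MH = (60.0386 + 72.5064 + 23.1850) / (11.1618 + 10.3448 + 6.1639) = 155.7300 / 27.6705 = 5.62801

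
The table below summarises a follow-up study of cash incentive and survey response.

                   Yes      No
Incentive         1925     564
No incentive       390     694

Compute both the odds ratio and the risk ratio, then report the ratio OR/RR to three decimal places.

Cells: a = 1925, b = 564, c = 390, d = 694.
OR = (1925·694)/(564·390) = 1335950/219960 = 6.07360
Risk in exposed = 1925/2489 = 0.77340; risk in unexposed = 390/1084 = 0.35978; RR = 2.14966
OR/RR = 6.07360 / 2.14966 = 2.82537
The outcome is not rare, so the OR lies further from 1 than the RR.

2.825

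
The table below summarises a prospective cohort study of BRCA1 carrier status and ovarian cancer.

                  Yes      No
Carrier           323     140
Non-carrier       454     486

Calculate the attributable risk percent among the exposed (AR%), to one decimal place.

30.8

Cells: a = 323, b = 140, c = 454, d = 486.
Risk in exposed = 323/463 = 0.69762; risk in unexposed = 454/940 = 0.48298.
RR = 0.69762/0.48298 = 1.44442
AR% = (RR − 1)/RR × 100 = (1.44442 − 1)/1.44442 × 100 = 30.7681%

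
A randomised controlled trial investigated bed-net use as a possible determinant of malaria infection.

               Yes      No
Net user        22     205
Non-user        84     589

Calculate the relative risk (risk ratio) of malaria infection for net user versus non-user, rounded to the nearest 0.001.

Cells: a = 22, b = 205, c = 84, d = 589.
Risk in exposed = 22/227 = 0.09692; risk in unexposed = 84/673 = 0.12481.
RR = 0.09692 / 0.12481 = 0.77648
The risk is 22% lower among the exposed than among the unexposed.

0.776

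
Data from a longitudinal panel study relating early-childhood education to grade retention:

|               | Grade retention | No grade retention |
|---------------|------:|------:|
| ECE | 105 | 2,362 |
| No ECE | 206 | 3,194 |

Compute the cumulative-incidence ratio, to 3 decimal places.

Cells: a = 105, b = 2362, c = 206, d = 3194.
Risk in exposed = 105/2467 = 0.04256; risk in unexposed = 206/3400 = 0.06059.
RR = 0.04256 / 0.06059 = 0.70248
The risk is 30% lower among the exposed than among the unexposed.

0.702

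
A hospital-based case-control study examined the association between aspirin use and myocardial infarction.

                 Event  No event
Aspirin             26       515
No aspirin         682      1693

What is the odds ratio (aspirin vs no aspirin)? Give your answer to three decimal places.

Cells: a = 26, b = 515, c = 682, d = 1693.
OR = (a·d)/(b·c) = (26 × 1693) / (515 × 682) = 44018 / 351230 = 0.12533
Exposure is associated with lower odds of myocardial infarction (OR = 0.13 < 1).

0.125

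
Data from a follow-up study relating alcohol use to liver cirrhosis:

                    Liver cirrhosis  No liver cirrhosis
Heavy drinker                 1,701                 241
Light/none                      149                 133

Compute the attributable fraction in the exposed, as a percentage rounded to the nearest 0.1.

39.7

Cells: a = 1701, b = 241, c = 149, d = 133.
Risk in exposed = 1701/1942 = 0.87590; risk in unexposed = 149/282 = 0.52837.
RR = 0.87590/0.52837 = 1.65775
AR% = (RR − 1)/RR × 100 = (1.65775 − 1)/1.65775 × 100 = 39.6771%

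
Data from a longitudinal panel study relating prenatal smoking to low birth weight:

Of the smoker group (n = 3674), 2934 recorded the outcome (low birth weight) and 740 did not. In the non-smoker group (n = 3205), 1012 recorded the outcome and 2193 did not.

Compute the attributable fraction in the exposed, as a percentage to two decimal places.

From the description: a = 2934, b = 740, c = 1012, d = 2193.
Risk in exposed = 2934/3674 = 0.79858; risk in unexposed = 1012/3205 = 0.31576.
RR = 0.79858/0.31576 = 2.52911
AR% = (RR − 1)/RR × 100 = (2.52911 − 1)/2.52911 × 100 = 60.4605%

60.46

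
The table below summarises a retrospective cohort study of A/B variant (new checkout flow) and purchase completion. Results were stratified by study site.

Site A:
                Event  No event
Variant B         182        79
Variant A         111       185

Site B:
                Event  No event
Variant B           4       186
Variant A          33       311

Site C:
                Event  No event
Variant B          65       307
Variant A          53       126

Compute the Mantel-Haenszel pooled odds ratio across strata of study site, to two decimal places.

1.37

OR_MH = Σ(aᵢdᵢ/nᵢ) / Σ(bᵢcᵢ/nᵢ), where nᵢ is the stratum total.
Stratum 1 (Site A): n = 557; a·d/n = 182·185/557 = 60.4488; b·c/n = 79·111/557 = 15.7433
Stratum 2 (Site B): n = 534; a·d/n = 4·311/534 = 2.3296; b·c/n = 186·33/534 = 11.4944
Stratum 3 (Site C): n = 551; a·d/n = 65·126/551 = 14.8639; b·c/n = 307·53/551 = 29.5299
OR_MH = (60.4488 + 2.3296 + 14.8639) / (15.7433 + 11.4944 + 29.5299) = 77.6423 / 56.7676 = 1.36772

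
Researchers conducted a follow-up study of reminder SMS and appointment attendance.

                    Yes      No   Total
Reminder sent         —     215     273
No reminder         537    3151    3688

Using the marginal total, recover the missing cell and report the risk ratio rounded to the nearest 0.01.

The missing cell is in the exposed row: 273 − 215 = 58.
So a = 58, b = 215, c = 537, d = 3151.
RR = [a/(a+b)] / [c/(c+d)] = (58/273) / (537/3688) = 0.21245/0.14561 = 1.45909

1.46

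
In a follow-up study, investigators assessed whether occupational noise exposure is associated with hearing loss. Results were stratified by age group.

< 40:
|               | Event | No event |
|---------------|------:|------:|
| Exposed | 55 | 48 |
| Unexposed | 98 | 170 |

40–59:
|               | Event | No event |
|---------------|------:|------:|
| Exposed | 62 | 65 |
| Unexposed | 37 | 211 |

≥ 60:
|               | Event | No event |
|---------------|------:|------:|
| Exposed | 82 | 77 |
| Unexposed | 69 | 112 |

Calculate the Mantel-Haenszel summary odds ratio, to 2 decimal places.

OR_MH = Σ(aᵢdᵢ/nᵢ) / Σ(bᵢcᵢ/nᵢ), where nᵢ is the stratum total.
Stratum 1 (< 40): n = 371; a·d/n = 55·170/371 = 25.2022; b·c/n = 48·98/371 = 12.6792
Stratum 2 (40–59): n = 375; a·d/n = 62·211/375 = 34.8853; b·c/n = 65·37/375 = 6.4133
Stratum 3 (≥ 60): n = 340; a·d/n = 82·112/340 = 27.0118; b·c/n = 77·69/340 = 15.6265
OR_MH = (25.2022 + 34.8853 + 27.0118) / (12.6792 + 6.4133 + 15.6265) = 87.0993 / 34.7190 = 2.50869

2.51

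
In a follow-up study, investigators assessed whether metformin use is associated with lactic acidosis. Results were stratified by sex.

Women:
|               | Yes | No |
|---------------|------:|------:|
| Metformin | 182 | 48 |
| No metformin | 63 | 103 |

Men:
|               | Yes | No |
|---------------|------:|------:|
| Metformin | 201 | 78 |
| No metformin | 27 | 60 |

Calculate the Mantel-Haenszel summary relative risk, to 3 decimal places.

RR_MH = Σ(aᵢ·n₀ᵢ/nᵢ) / Σ(cᵢ·n₁ᵢ/nᵢ), with n₁ᵢ = aᵢ+bᵢ (exposed), n₀ᵢ = cᵢ+dᵢ (unexposed), nᵢ = n₁ᵢ+n₀ᵢ.
Stratum 1 (Women): n₁ = 230, n₀ = 166, n = 396; a·n₀/n = 182·166/396 = 76.2929; c·n₁/n = 63·230/396 = 36.5909
Stratum 2 (Men): n₁ = 279, n₀ = 87, n = 366; a·n₀/n = 201·87/366 = 47.7787; c·n₁/n = 27·279/366 = 20.5820
RR_MH = (76.2929 + 47.7787) / (36.5909 + 20.5820) = 124.0716 / 57.1729 = 2.17011

2.170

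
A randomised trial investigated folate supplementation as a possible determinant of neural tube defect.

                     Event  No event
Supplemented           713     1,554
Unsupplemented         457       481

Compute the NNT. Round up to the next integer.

6

Risk in treated group = 713/2267 = 0.31451; risk in control = 457/938 = 0.48721.
Absolute risk reduction = 0.48721 − 0.31451 = 0.17269
NNT = 1 / ARR = 1 / 0.17269 = 5.791 → round up → 6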